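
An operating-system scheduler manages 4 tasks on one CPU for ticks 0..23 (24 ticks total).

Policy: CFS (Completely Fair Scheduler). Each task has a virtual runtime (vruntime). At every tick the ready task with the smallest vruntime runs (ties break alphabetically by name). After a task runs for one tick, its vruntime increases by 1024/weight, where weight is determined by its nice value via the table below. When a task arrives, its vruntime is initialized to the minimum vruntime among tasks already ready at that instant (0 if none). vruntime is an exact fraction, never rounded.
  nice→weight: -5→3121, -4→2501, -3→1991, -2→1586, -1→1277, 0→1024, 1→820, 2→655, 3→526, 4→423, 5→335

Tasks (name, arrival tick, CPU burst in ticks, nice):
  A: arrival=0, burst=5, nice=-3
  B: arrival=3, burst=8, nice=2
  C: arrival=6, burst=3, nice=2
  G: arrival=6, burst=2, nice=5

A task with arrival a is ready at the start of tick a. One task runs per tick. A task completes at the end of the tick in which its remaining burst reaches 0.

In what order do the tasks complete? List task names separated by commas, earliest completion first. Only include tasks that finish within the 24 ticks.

completion order = A, G, C, B

t=0: vr[A=0] → run A
t=1: vr[A=1024/1991] → run A
t=2: vr[A=2048/1991] → run A
t=3: vr[A=3072/1991 B=3072/1991] → run A
t=4: vr[A=4096/1991 B=3072/1991] → run B
t=5: vr[A=4096/1991 B=4050944/1304105] → run A
t=6: vr[B=4050944/1304105 C=4050944/1304105 G=4050944/1304105] → run B
t=7: vr[B=6089728/1304105 C=4050944/1304105 G=4050944/1304105] → run C
t=8: vr[B=6089728/1304105 C=6089728/1304105 G=4050944/1304105] → run G
t=9: vr[B=6089728/1304105 C=6089728/1304105 G=538493952/87375035] → run B
t=10: vr[B=8128512/1304105 C=6089728/1304105 G=538493952/87375035] → run C
t=11: vr[B=8128512/1304105 C=8128512/1304105 G=538493952/87375035] → run G
t=12: vr[B=8128512/1304105 C=8128512/1304105] → run B
t=13: vr[B=10167296/1304105 C=8128512/1304105] → run C
t=14: vr[B=10167296/1304105] → run B
t=15: vr[B=2441216/260821] → run B
t=16: vr[B=14244864/1304105] → run B
t=17: vr[B=16283648/1304105] → run B
t=18: (idle)
t=19: (idle)
t=20: (idle)
t=21: (idle)
t=22: (idle)
t=23: (idle)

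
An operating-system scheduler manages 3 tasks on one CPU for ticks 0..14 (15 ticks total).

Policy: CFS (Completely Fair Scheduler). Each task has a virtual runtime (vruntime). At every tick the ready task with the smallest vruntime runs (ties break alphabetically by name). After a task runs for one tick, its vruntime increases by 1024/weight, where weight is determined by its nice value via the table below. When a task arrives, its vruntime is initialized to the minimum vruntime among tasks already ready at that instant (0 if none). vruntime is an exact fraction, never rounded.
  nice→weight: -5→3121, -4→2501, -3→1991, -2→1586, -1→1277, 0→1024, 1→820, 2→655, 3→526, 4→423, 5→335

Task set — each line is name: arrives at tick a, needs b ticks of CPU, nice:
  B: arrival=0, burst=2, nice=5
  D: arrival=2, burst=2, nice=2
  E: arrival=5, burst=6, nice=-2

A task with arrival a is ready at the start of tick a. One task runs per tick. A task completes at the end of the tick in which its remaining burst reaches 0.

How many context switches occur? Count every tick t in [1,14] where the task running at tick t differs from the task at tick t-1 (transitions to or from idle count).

context switches = 4

t=0: vr[B=0] → run B
t=1: vr[B=1024/335] → run B
t=2: vr[D=0] → run D
t=3: vr[D=1024/655] → run D
t=4: (idle)
t=5: vr[E=0] → run E
t=6: vr[E=512/793] → run E
t=7: vr[E=1024/793] → run E
t=8: vr[E=1536/793] → run E
t=9: vr[E=2048/793] → run E
t=10: vr[E=2560/793] → run E
t=11: (idle)
t=12: (idle)
t=13: (idle)
t=14: (idle)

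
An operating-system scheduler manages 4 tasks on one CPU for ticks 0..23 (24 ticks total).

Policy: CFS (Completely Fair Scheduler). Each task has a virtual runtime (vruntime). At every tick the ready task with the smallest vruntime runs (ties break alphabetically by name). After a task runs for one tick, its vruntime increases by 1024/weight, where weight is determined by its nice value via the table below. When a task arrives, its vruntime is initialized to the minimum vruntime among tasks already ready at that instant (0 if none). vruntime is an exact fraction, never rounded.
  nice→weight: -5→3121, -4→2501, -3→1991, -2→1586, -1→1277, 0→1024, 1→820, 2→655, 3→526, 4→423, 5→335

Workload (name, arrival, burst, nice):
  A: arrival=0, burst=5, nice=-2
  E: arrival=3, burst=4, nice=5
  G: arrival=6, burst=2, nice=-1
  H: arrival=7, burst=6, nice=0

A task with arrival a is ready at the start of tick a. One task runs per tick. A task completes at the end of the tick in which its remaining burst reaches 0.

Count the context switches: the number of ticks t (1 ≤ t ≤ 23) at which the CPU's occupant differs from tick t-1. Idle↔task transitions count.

context switches = 11

t=0: vr[A=0] → run A
t=1: vr[A=512/793] → run A
t=2: vr[A=1024/793] → run A
t=3: vr[A=1536/793 E=1536/793] → run A
t=4: vr[A=2048/793 E=1536/793] → run E
t=5: vr[A=2048/793 E=1326592/265655] → run A
t=6: vr[E=1326592/265655 G=1326592/265655] → run E
t=7: vr[E=2138624/265655 G=1326592/265655 H=1326592/265655] → run G
t=8: vr[E=2138624/265655 G=1966088704/339241435 H=1326592/265655] → run H
t=9: vr[E=2138624/265655 G=1966088704/339241435 H=1592247/265655] → run G
t=10: vr[E=2138624/265655 H=1592247/265655] → run H
t=11: vr[E=2138624/265655 H=1857902/265655] → run H
t=12: vr[E=2138624/265655 H=2123557/265655] → run H
t=13: vr[E=2138624/265655 H=2389212/265655] → run E
t=14: vr[E=2950656/265655 H=2389212/265655] → run H
t=15: vr[E=2950656/265655 H=2654867/265655] → run H
t=16: vr[E=2950656/265655] → run E
t=17: (idle)
t=18: (idle)
t=19: (idle)
t=20: (idle)
t=21: (idle)
t=22: (idle)
t=23: (idle)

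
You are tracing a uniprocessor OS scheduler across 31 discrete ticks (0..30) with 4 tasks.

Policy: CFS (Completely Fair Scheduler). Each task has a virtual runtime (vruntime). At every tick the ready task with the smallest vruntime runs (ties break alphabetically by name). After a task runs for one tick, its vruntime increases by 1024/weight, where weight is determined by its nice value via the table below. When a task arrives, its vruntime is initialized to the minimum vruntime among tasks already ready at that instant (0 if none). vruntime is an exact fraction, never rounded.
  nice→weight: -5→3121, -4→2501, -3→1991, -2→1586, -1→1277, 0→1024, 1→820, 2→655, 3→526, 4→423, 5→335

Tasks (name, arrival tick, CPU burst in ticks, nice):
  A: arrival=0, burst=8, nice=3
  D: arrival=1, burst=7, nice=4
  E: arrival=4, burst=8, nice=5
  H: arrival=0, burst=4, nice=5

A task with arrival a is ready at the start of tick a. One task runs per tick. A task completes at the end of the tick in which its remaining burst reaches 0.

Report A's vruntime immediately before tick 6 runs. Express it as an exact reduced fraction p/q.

vruntime(A, start of tick 6) = 1024/263

t=0: vr[A=0 H=0] → run A
t=1: vr[A=512/263 D=0 H=0] → run D
t=2: vr[A=512/263 D=1024/423 H=0] → run H
t=3: vr[A=512/263 D=1024/423 H=1024/335] → run A
t=4: vr[A=1024/263 D=1024/423 E=1024/423 H=1024/335] → run D
t=5: vr[A=1024/263 D=2048/423 E=1024/423 H=1024/335] → run E
t=6: vr[A=1024/263 D=2048/423 E=776192/141705 H=1024/335] → run H
t=7: vr[A=1024/263 D=2048/423 E=776192/141705 H=2048/335] → run A
t=8: vr[A=1536/263 D=2048/423 E=776192/141705 H=2048/335] → run D
t=9: vr[A=1536/263 D=1024/141 E=776192/141705 H=2048/335] → run E
t=10: vr[A=1536/263 D=1024/141 E=1209344/141705 H=2048/335] → run A
t=11: vr[A=2048/263 D=1024/141 E=1209344/141705 H=2048/335] → run H
t=12: vr[A=2048/263 D=1024/141 E=1209344/141705 H=3072/335] → run D
t=13: vr[A=2048/263 D=4096/423 E=1209344/141705 H=3072/335] → run A
t=14: vr[A=2560/263 D=4096/423 E=1209344/141705 H=3072/335] → run E
t=15: vr[A=2560/263 D=4096/423 E=1642496/141705 H=3072/335] → run H
t=16: vr[A=2560/263 D=4096/423 E=1642496/141705] → run D
t=17: vr[A=2560/263 D=5120/423 E=1642496/141705] → run A
t=18: vr[A=3072/263 D=5120/423 E=1642496/141705] → run E
t=19: vr[A=3072/263 D=5120/423 E=2075648/141705] → run A
t=20: vr[A=3584/263 D=5120/423 E=2075648/141705] → run D
t=21: vr[A=3584/263 D=2048/141 E=2075648/141705] → run A
t=22: vr[D=2048/141 E=2075648/141705] → run D
t=23: vr[E=2075648/141705] → run E
t=24: vr[E=501760/28341] → run E
t=25: vr[E=2941952/141705] → run E
t=26: vr[E=3375104/141705] → run E
t=27: (idle)
t=28: (idle)
t=29: (idle)
t=30: (idle)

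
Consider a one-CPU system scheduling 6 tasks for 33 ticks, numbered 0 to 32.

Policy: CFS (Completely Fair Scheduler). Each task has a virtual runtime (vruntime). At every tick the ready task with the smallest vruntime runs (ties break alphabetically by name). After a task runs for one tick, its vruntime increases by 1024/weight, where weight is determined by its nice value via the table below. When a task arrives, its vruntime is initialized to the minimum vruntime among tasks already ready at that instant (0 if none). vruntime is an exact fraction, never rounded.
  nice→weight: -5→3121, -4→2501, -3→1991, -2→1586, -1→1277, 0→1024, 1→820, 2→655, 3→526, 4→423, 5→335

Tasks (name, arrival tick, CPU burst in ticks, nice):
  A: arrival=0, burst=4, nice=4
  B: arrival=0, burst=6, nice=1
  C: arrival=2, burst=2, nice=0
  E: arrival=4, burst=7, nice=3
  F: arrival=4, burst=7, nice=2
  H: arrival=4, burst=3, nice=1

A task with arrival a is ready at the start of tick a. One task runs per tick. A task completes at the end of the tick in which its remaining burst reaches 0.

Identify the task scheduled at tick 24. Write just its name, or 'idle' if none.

running at tick 24 = E

t=0: vr[A=0 B=0] → run A
t=1: vr[A=1024/423 B=0] → run B
t=2: vr[A=1024/423 B=256/205 C=256/205] → run B
t=3: vr[A=1024/423 B=512/205 C=256/205] → run C
t=4: vr[A=1024/423 B=512/205 C=461/205 E=461/205 F=461/205 H=461/205] → run C
t=5: vr[A=1024/423 B=512/205 E=461/205 F=461/205 H=461/205] → run E
t=6: vr[A=1024/423 B=512/205 E=226203/53915 F=461/205 H=461/205] → run F
t=7: vr[A=1024/423 B=512/205 E=226203/53915 F=20475/5371 H=461/205] → run H
t=8: vr[A=1024/423 B=512/205 E=226203/53915 F=20475/5371 H=717/205] → run A
t=9: vr[A=2048/423 B=512/205 E=226203/53915 F=20475/5371 H=717/205] → run B
t=10: vr[A=2048/423 B=768/205 E=226203/53915 F=20475/5371 H=717/205] → run H
t=11: vr[A=2048/423 B=768/205 E=226203/53915 F=20475/5371 H=973/205] → run B
t=12: vr[A=2048/423 B=1024/205 E=226203/53915 F=20475/5371 H=973/205] → run F
t=13: vr[A=2048/423 B=1024/205 E=226203/53915 F=144359/26855 H=973/205] → run E
t=14: vr[A=2048/423 B=1024/205 E=331163/53915 F=144359/26855 H=973/205] → run H
t=15: vr[A=2048/423 B=1024/205 E=331163/53915 F=144359/26855] → run A
t=16: vr[A=1024/141 B=1024/205 E=331163/53915 F=144359/26855] → run B
t=17: vr[A=1024/141 B=256/41 E=331163/53915 F=144359/26855] → run F
t=18: vr[A=1024/141 B=256/41 E=331163/53915 F=186343/26855] → run E
t=19: vr[A=1024/141 B=256/41 E=436123/53915 F=186343/26855] → run B
t=20: vr[A=1024/141 E=436123/53915 F=186343/26855] → run F
t=21: vr[A=1024/141 E=436123/53915 F=228327/26855] → run A
t=22: vr[E=436123/53915 F=228327/26855] → run E
t=23: vr[E=541083/53915 F=228327/26855] → run F
t=24: vr[E=541083/53915 F=270311/26855] → run E
t=25: vr[E=646043/53915 F=270311/26855] → run F
t=26: vr[E=646043/53915 F=62459/5371] → run F
t=27: vr[E=646043/53915] → run E
t=28: vr[E=751003/53915] → run E
t=29: (idle)
t=30: (idle)
t=31: (idle)
t=32: (idle)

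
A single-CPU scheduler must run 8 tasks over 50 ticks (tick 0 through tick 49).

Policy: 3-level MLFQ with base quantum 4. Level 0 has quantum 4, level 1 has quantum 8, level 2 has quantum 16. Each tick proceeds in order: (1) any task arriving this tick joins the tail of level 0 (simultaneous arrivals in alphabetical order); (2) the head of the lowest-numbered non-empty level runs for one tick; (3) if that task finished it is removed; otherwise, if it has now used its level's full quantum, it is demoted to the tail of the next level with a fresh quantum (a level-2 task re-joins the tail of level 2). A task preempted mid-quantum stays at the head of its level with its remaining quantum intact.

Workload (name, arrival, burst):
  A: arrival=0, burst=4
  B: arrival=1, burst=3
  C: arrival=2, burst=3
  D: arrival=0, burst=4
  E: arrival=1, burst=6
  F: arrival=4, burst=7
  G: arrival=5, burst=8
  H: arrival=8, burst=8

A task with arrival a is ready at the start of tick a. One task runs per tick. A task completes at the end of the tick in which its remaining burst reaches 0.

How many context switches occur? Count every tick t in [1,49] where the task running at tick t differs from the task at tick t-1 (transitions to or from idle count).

t=0: L0/L1/L2 = AD/-/- → run A
t=1: L0/L1/L2 = ADBE/-/- → run A
t=2: L0/L1/L2 = ADBEC/-/- → run A
t=3: L0/L1/L2 = ADBEC/-/- → run A
t=4: L0/L1/L2 = DBECF/-/- → run D
t=5: L0/L1/L2 = DBECFG/-/- → run D
t=6: L0/L1/L2 = DBECFG/-/- → run D
t=7: L0/L1/L2 = DBECFG/-/- → run D
t=8: L0/L1/L2 = BECFGH/-/- → run B
t=9: L0/L1/L2 = BECFGH/-/- → run B
t=10: L0/L1/L2 = BECFGH/-/- → run B
t=11: L0/L1/L2 = ECFGH/-/- → run E
t=12: L0/L1/L2 = ECFGH/-/- → run E
t=13: L0/L1/L2 = ECFGH/-/- → run E
t=14: L0/L1/L2 = ECFGH/-/- → run E
t=15: L0/L1/L2 = CFGH/E/- → run C
t=16: L0/L1/L2 = CFGH/E/- → run C
t=17: L0/L1/L2 = CFGH/E/- → run C
t=18: L0/L1/L2 = FGH/E/- → run F
t=19: L0/L1/L2 = FGH/E/- → run F
t=20: L0/L1/L2 = FGH/E/- → run F
t=21: L0/L1/L2 = FGH/E/- → run F
t=22: L0/L1/L2 = GH/EF/- → run G
t=23: L0/L1/L2 = GH/EF/- → run G
t=24: L0/L1/L2 = GH/EF/- → run G
t=25: L0/L1/L2 = GH/EF/- → run G
t=26: L0/L1/L2 = H/EFG/- → run H
t=27: L0/L1/L2 = H/EFG/- → run H
t=28: L0/L1/L2 = H/EFG/- → run H
t=29: L0/L1/L2 = H/EFG/- → run H
t=30: L0/L1/L2 = -/EFGH/- → run E
t=31: L0/L1/L2 = -/EFGH/- → run E
t=32: L0/L1/L2 = -/FGH/- → run F
t=33: L0/L1/L2 = -/FGH/- → run F
t=34: L0/L1/L2 = -/FGH/- → run F
t=35: L0/L1/L2 = -/GH/- → run G
t=36: L0/L1/L2 = -/GH/- → run G
t=37: L0/L1/L2 = -/GH/- → run G
t=38: L0/L1/L2 = -/GH/- → run G
t=39: L0/L1/L2 = -/H/- → run H
t=40: L0/L1/L2 = -/H/- → run H
t=41: L0/L1/L2 = -/H/- → run H
t=42: L0/L1/L2 = -/H/- → run H
t=43: (idle)
t=44: (idle)
t=45: (idle)
t=46: (idle)
t=47: (idle)
t=48: (idle)
t=49: (idle)

context switches = 12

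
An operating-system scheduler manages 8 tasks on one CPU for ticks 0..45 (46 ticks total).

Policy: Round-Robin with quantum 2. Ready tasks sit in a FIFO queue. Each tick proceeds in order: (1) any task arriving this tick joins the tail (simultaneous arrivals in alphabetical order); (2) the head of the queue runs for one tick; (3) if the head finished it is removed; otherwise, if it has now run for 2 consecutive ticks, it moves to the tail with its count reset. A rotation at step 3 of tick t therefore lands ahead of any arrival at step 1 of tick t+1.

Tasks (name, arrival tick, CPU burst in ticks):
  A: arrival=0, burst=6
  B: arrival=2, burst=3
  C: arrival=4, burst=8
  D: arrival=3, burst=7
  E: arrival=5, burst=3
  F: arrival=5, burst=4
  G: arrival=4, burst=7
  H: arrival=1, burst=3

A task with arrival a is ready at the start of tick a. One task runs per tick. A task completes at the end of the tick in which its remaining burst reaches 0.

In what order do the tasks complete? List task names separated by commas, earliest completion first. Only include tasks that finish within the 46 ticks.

t=0: queue=[A] q_used=0 → run A
t=1: queue=[A,H] q_used=1 → run A
t=2: queue=[H,A,B] q_used=0 → run H
t=3: queue=[H,A,B,D] q_used=1 → run H
t=4: queue=[A,B,D,H,C,G] q_used=0 → run A
t=5: queue=[A,B,D,H,C,G,E,F] q_used=1 → run A
t=6: queue=[B,D,H,C,G,E,F,A] q_used=0 → run B
t=7: queue=[B,D,H,C,G,E,F,A] q_used=1 → run B
t=8: queue=[D,H,C,G,E,F,A,B] q_used=0 → run D
t=9: queue=[D,H,C,G,E,F,A,B] q_used=1 → run D
t=10: queue=[H,C,G,E,F,A,B,D] q_used=0 → run H
t=11: queue=[C,G,E,F,A,B,D] q_used=0 → run C
t=12: queue=[C,G,E,F,A,B,D] q_used=1 → run C
t=13: queue=[G,E,F,A,B,D,C] q_used=0 → run G
t=14: queue=[G,E,F,A,B,D,C] q_used=1 → run G
t=15: queue=[E,F,A,B,D,C,G] q_used=0 → run E
t=16: queue=[E,F,A,B,D,C,G] q_used=1 → run E
t=17: queue=[F,A,B,D,C,G,E] q_used=0 → run F
t=18: queue=[F,A,B,D,C,G,E] q_used=1 → run F
t=19: queue=[A,B,D,C,G,E,F] q_used=0 → run A
t=20: queue=[A,B,D,C,G,E,F] q_used=1 → run A
t=21: queue=[B,D,C,G,E,F] q_used=0 → run B
t=22: queue=[D,C,G,E,F] q_used=0 → run D
t=23: queue=[D,C,G,E,F] q_used=1 → run D
t=24: queue=[C,G,E,F,D] q_used=0 → run C
t=25: queue=[C,G,E,F,D] q_used=1 → run C
t=26: queue=[G,E,F,D,C] q_used=0 → run G
t=27: queue=[G,E,F,D,C] q_used=1 → run G
t=28: queue=[E,F,D,C,G] q_used=0 → run E
t=29: queue=[F,D,C,G] q_used=0 → run F
t=30: queue=[F,D,C,G] q_used=1 → run F
t=31: queue=[D,C,G] q_used=0 → run D
t=32: queue=[D,C,G] q_used=1 → run D
t=33: queue=[C,G,D] q_used=0 → run C
t=34: queue=[C,G,D] q_used=1 → run C
t=35: queue=[G,D,C] q_used=0 → run G
t=36: queue=[G,D,C] q_used=1 → run G
t=37: queue=[D,C,G] q_used=0 → run D
t=38: queue=[C,G] q_used=0 → run C
t=39: queue=[C,G] q_used=1 → run C
t=40: queue=[G] q_used=0 → run G
t=41: (idle)
t=42: (idle)
t=43: (idle)
t=44: (idle)
t=45: (idle)

completion order = H, A, B, E, F, D, C, G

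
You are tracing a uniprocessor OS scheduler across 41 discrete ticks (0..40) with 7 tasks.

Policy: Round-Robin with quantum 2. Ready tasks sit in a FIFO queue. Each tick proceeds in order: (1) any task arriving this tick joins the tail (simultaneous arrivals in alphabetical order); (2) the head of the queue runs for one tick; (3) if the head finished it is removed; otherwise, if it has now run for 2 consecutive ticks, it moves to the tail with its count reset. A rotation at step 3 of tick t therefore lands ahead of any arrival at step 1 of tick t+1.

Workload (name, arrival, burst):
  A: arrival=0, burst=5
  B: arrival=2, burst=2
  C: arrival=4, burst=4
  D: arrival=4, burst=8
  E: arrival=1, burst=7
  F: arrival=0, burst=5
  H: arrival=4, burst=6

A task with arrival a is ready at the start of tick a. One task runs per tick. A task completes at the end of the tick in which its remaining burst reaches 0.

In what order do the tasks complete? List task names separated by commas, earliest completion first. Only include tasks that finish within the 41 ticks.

t=0: queue=[A,F] q_used=0 → run A
t=1: queue=[A,F,E] q_used=1 → run A
t=2: queue=[F,E,A,B] q_used=0 → run F
t=3: queue=[F,E,A,B] q_used=1 → run F
t=4: queue=[E,A,B,F,C,D,H] q_used=0 → run E
t=5: queue=[E,A,B,F,C,D,H] q_used=1 → run E
t=6: queue=[A,B,F,C,D,H,E] q_used=0 → run A
t=7: queue=[A,B,F,C,D,H,E] q_used=1 → run A
t=8: queue=[B,F,C,D,H,E,A] q_used=0 → run B
t=9: queue=[B,F,C,D,H,E,A] q_used=1 → run B
t=10: queue=[F,C,D,H,E,A] q_used=0 → run F
t=11: queue=[F,C,D,H,E,A] q_used=1 → run F
t=12: queue=[C,D,H,E,A,F] q_used=0 → run C
t=13: queue=[C,D,H,E,A,F] q_used=1 → run C
t=14: queue=[D,H,E,A,F,C] q_used=0 → run D
t=15: queue=[D,H,E,A,F,C] q_used=1 → run D
t=16: queue=[H,E,A,F,C,D] q_used=0 → run H
t=17: queue=[H,E,A,F,C,D] q_used=1 → run H
t=18: queue=[E,A,F,C,D,H] q_used=0 → run E
t=19: queue=[E,A,F,C,D,H] q_used=1 → run E
t=20: queue=[A,F,C,D,H,E] q_used=0 → run A
t=21: queue=[F,C,D,H,E] q_used=0 → run F
t=22: queue=[C,D,H,E] q_used=0 → run C
t=23: queue=[C,D,H,E] q_used=1 → run C
t=24: queue=[D,H,E] q_used=0 → run D
t=25: queue=[D,H,E] q_used=1 → run D
t=26: queue=[H,E,D] q_used=0 → run H
t=27: queue=[H,E,D] q_used=1 → run H
t=28: queue=[E,D,H] q_used=0 → run E
t=29: queue=[E,D,H] q_used=1 → run E
t=30: queue=[D,H,E] q_used=0 → run D
t=31: queue=[D,H,E] q_used=1 → run D
t=32: queue=[H,E,D] q_used=0 → run H
t=33: queue=[H,E,D] q_used=1 → run H
t=34: queue=[E,D] q_used=0 → run E
t=35: queue=[D] q_used=0 → run D
t=36: queue=[D] q_used=1 → run D
t=37: (idle)
t=38: (idle)
t=39: (idle)
t=40: (idle)

completion order = B, A, F, C, H, E, D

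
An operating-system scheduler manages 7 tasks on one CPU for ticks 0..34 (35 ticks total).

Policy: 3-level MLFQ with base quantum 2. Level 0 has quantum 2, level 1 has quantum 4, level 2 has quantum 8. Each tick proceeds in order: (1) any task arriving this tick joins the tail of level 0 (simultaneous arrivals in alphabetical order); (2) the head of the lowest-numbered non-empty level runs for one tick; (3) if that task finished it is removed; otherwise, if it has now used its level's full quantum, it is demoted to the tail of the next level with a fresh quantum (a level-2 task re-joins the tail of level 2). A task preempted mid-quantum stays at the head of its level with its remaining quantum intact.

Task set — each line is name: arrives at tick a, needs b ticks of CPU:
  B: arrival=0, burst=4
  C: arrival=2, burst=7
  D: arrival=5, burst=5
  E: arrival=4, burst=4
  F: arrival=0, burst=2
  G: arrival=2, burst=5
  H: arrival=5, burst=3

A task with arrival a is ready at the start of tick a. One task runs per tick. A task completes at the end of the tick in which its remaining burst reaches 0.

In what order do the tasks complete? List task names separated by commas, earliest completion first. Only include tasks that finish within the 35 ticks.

completion order = F, B, G, E, D, H, C

t=0: L0/L1/L2 = BF/-/- → run B
t=1: L0/L1/L2 = BF/-/- → run B
t=2: L0/L1/L2 = FCG/B/- → run F
t=3: L0/L1/L2 = FCG/B/- → run F
t=4: L0/L1/L2 = CGE/B/- → run C
t=5: L0/L1/L2 = CGEDH/B/- → run C
t=6: L0/L1/L2 = GEDH/BC/- → run G
t=7: L0/L1/L2 = GEDH/BC/- → run G
t=8: L0/L1/L2 = EDH/BCG/- → run E
t=9: L0/L1/L2 = EDH/BCG/- → run E
t=10: L0/L1/L2 = DH/BCGE/- → run D
t=11: L0/L1/L2 = DH/BCGE/- → run D
t=12: L0/L1/L2 = H/BCGED/- → run H
t=13: L0/L1/L2 = H/BCGED/- → run H
t=14: L0/L1/L2 = -/BCGEDH/- → run B
t=15: L0/L1/L2 = -/BCGEDH/- → run B
t=16: L0/L1/L2 = -/CGEDH/- → run C
t=17: L0/L1/L2 = -/CGEDH/- → run C
t=18: L0/L1/L2 = -/CGEDH/- → run C
t=19: L0/L1/L2 = -/CGEDH/- → run C
t=20: L0/L1/L2 = -/GEDH/C → run G
t=21: L0/L1/L2 = -/GEDH/C → run G
t=22: L0/L1/L2 = -/GEDH/C → run G
t=23: L0/L1/L2 = -/EDH/C → run E
t=24: L0/L1/L2 = -/EDH/C → run E
t=25: L0/L1/L2 = -/DH/C → run D
t=26: L0/L1/L2 = -/DH/C → run D
t=27: L0/L1/L2 = -/DH/C → run D
t=28: L0/L1/L2 = -/H/C → run H
t=29: L0/L1/L2 = -/-/C → run C
t=30: (idle)
t=31: (idle)
t=32: (idle)
t=33: (idle)
t=34: (idle)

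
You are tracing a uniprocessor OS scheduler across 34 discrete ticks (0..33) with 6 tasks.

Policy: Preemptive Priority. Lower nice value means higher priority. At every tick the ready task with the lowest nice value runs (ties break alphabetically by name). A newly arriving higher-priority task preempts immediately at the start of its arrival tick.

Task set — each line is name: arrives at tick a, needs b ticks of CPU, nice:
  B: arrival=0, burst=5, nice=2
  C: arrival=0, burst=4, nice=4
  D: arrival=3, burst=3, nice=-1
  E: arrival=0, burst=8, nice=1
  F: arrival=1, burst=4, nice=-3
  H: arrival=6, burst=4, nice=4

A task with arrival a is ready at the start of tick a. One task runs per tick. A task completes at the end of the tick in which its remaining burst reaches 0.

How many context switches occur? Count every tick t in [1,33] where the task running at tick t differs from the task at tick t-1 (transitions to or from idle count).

t=0: ready={B,C,E} → run E
t=1: ready={B,C,E,F} → run F
t=2: ready={B,C,E,F} → run F
t=3: ready={B,C,D,E,F} → run F
t=4: ready={B,C,D,E,F} → run F
t=5: ready={B,C,D,E} → run D
t=6: ready={B,C,D,E,H} → run D
t=7: ready={B,C,D,E,H} → run D
t=8: ready={B,C,E,H} → run E
t=9: ready={B,C,E,H} → run E
t=10: ready={B,C,E,H} → run E
t=11: ready={B,C,E,H} → run E
t=12: ready={B,C,E,H} → run E
t=13: ready={B,C,E,H} → run E
t=14: ready={B,C,E,H} → run E
t=15: ready={B,C,H} → run B
t=16: ready={B,C,H} → run B
t=17: ready={B,C,H} → run B
t=18: ready={B,C,H} → run B
t=19: ready={B,C,H} → run B
t=20: ready={C,H} → run C
t=21: ready={C,H} → run C
t=22: ready={C,H} → run C
t=23: ready={C,H} → run C
t=24: ready={H} → run H
t=25: ready={H} → run H
t=26: ready={H} → run H
t=27: ready={H} → run H
t=28: (idle)
t=29: (idle)
t=30: (idle)
t=31: (idle)
t=32: (idle)
t=33: (idle)

context switches = 7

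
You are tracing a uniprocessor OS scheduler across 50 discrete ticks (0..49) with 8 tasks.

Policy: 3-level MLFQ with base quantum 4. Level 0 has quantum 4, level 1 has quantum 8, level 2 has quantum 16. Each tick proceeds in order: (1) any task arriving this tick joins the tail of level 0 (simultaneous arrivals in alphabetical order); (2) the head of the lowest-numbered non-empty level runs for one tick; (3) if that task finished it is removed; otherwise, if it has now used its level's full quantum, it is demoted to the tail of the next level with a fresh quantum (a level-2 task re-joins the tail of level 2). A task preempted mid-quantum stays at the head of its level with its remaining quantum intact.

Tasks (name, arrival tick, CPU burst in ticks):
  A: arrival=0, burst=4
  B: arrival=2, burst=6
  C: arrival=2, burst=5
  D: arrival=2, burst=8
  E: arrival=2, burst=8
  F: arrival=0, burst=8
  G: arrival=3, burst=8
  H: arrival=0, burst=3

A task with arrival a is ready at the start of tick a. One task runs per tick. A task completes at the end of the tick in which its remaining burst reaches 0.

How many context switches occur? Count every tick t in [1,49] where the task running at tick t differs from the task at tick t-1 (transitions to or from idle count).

t=0: L0/L1/L2 = AFH/-/- → run A
t=1: L0/L1/L2 = AFH/-/- → run A
t=2: L0/L1/L2 = AFHBCDE/-/- → run A
t=3: L0/L1/L2 = AFHBCDEG/-/- → run A
t=4: L0/L1/L2 = FHBCDEG/-/- → run F
t=5: L0/L1/L2 = FHBCDEG/-/- → run F
t=6: L0/L1/L2 = FHBCDEG/-/- → run F
t=7: L0/L1/L2 = FHBCDEG/-/- → run F
t=8: L0/L1/L2 = HBCDEG/F/- → run H
t=9: L0/L1/L2 = HBCDEG/F/- → run H
t=10: L0/L1/L2 = HBCDEG/F/- → run H
t=11: L0/L1/L2 = BCDEG/F/- → run B
t=12: L0/L1/L2 = BCDEG/F/- → run B
t=13: L0/L1/L2 = BCDEG/F/- → run B
t=14: L0/L1/L2 = BCDEG/F/- → run B
t=15: L0/L1/L2 = CDEG/FB/- → run C
t=16: L0/L1/L2 = CDEG/FB/- → run C
t=17: L0/L1/L2 = CDEG/FB/- → run C
t=18: L0/L1/L2 = CDEG/FB/- → run C
t=19: L0/L1/L2 = DEG/FBC/- → run D
t=20: L0/L1/L2 = DEG/FBC/- → run D
t=21: L0/L1/L2 = DEG/FBC/- → run D
t=22: L0/L1/L2 = DEG/FBC/- → run D
t=23: L0/L1/L2 = EG/FBCD/- → run E
t=24: L0/L1/L2 = EG/FBCD/- → run E
t=25: L0/L1/L2 = EG/FBCD/- → run E
t=26: L0/L1/L2 = EG/FBCD/- → run E
t=27: L0/L1/L2 = G/FBCDE/- → run G
t=28: L0/L1/L2 = G/FBCDE/- → run G
t=29: L0/L1/L2 = G/FBCDE/- → run G
t=30: L0/L1/L2 = G/FBCDE/- → run G
t=31: L0/L1/L2 = -/FBCDEG/- → run F
t=32: L0/L1/L2 = -/FBCDEG/- → run F
t=33: L0/L1/L2 = -/FBCDEG/- → run F
t=34: L0/L1/L2 = -/FBCDEG/- → run F
t=35: L0/L1/L2 = -/BCDEG/- → run B
t=36: L0/L1/L2 = -/BCDEG/- → run B
t=37: L0/L1/L2 = -/CDEG/- → run C
t=38: L0/L1/L2 = -/DEG/- → run D
t=39: L0/L1/L2 = -/DEG/- → run D
t=40: L0/L1/L2 = -/DEG/- → run D
t=41: L0/L1/L2 = -/DEG/- → run D
t=42: L0/L1/L2 = -/EG/- → run E
t=43: L0/L1/L2 = -/EG/- → run E
t=44: L0/L1/L2 = -/EG/- → run E
t=45: L0/L1/L2 = -/EG/- → run E
t=46: L0/L1/L2 = -/G/- → run G
t=47: L0/L1/L2 = -/G/- → run G
t=48: L0/L1/L2 = -/G/- → run G
t=49: L0/L1/L2 = -/G/- → run G

context switches = 13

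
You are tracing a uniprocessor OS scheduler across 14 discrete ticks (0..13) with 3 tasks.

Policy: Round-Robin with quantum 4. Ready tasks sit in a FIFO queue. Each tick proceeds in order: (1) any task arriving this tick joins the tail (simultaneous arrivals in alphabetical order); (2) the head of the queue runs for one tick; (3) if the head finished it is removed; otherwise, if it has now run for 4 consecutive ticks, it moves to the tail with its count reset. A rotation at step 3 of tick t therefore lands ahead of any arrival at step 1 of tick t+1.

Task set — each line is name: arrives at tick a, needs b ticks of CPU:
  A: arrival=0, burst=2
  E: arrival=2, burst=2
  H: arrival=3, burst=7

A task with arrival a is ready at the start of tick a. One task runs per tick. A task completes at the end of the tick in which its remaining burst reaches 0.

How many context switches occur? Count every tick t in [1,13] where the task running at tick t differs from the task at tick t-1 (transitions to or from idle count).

t=0: queue=[A] q_used=0 → run A
t=1: queue=[A] q_used=1 → run A
t=2: queue=[E] q_used=0 → run E
t=3: queue=[E,H] q_used=1 → run E
t=4: queue=[H] q_used=0 → run H
t=5: queue=[H] q_used=1 → run H
t=6: queue=[H] q_used=2 → run H
t=7: queue=[H] q_used=3 → run H
t=8: queue=[H] q_used=0 → run H
t=9: queue=[H] q_used=1 → run H
t=10: queue=[H] q_used=2 → run H
t=11: (idle)
t=12: (idle)
t=13: (idle)

context switches = 3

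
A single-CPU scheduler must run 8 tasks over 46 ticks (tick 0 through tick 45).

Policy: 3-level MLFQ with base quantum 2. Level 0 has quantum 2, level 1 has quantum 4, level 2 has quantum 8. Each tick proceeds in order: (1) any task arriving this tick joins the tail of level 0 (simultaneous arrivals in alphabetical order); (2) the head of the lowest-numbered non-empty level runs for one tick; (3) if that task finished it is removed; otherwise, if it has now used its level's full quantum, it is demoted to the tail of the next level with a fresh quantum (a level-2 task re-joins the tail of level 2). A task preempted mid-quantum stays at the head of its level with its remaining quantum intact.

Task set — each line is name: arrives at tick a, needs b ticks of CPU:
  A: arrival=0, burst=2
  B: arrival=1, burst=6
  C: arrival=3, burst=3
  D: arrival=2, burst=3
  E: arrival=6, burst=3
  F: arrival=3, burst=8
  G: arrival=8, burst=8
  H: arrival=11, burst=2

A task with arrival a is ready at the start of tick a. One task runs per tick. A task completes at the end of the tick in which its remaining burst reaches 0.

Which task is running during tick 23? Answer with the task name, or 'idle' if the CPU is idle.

running at tick 23 = F

t=0: L0/L1/L2 = A/-/- → run A
t=1: L0/L1/L2 = AB/-/- → run A
t=2: L0/L1/L2 = BD/-/- → run B
t=3: L0/L1/L2 = BDCF/-/- → run B
t=4: L0/L1/L2 = DCF/B/- → run D
t=5: L0/L1/L2 = DCF/B/- → run D
t=6: L0/L1/L2 = CFE/BD/- → run C
t=7: L0/L1/L2 = CFE/BD/- → run C
t=8: L0/L1/L2 = FEG/BDC/- → run F
t=9: L0/L1/L2 = FEG/BDC/- → run F
t=10: L0/L1/L2 = EG/BDCF/- → run E
t=11: L0/L1/L2 = EGH/BDCF/- → run E
t=12: L0/L1/L2 = GH/BDCFE/- → run G
t=13: L0/L1/L2 = GH/BDCFE/- → run G
t=14: L0/L1/L2 = H/BDCFEG/- → run H
t=15: L0/L1/L2 = H/BDCFEG/- → run H
t=16: L0/L1/L2 = -/BDCFEG/- → run B
t=17: L0/L1/L2 = -/BDCFEG/- → run B
t=18: L0/L1/L2 = -/BDCFEG/- → run B
t=19: L0/L1/L2 = -/BDCFEG/- → run B
t=20: L0/L1/L2 = -/DCFEG/- → run D
t=21: L0/L1/L2 = -/CFEG/- → run C
t=22: L0/L1/L2 = -/FEG/- → run F
t=23: L0/L1/L2 = -/FEG/- → run F
t=24: L0/L1/L2 = -/FEG/- → run F
t=25: L0/L1/L2 = -/FEG/- → run F
t=26: L0/L1/L2 = -/EG/F → run E
t=27: L0/L1/L2 = -/G/F → run G
t=28: L0/L1/L2 = -/G/F → run G
t=29: L0/L1/L2 = -/G/F → run G
t=30: L0/L1/L2 = -/G/F → run G
t=31: L0/L1/L2 = -/-/FG → run F
t=32: L0/L1/L2 = -/-/FG → run F
t=33: L0/L1/L2 = -/-/G → run G
t=34: L0/L1/L2 = -/-/G → run G
t=35: (idle)
t=36: (idle)
t=37: (idle)
t=38: (idle)
t=39: (idle)
t=40: (idle)
t=41: (idle)
t=42: (idle)
t=43: (idle)
t=44: (idle)
t=45: (idle)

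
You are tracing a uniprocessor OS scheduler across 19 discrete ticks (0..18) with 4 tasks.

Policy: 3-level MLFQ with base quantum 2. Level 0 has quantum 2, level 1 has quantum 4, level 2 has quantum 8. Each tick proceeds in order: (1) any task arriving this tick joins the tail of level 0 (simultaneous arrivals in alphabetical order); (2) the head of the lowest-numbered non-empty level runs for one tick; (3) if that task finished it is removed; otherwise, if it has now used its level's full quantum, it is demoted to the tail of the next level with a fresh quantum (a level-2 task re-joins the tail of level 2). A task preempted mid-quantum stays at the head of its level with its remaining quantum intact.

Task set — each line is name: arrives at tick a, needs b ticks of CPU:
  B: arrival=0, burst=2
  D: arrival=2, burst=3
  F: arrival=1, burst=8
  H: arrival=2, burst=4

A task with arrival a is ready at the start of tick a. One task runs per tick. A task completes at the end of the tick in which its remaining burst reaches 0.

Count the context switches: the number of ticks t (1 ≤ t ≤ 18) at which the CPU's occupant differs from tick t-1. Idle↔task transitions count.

t=0: L0/L1/L2 = B/-/- → run B
t=1: L0/L1/L2 = BF/-/- → run B
t=2: L0/L1/L2 = FDH/-/- → run F
t=3: L0/L1/L2 = FDH/-/- → run F
t=4: L0/L1/L2 = DH/F/- → run D
t=5: L0/L1/L2 = DH/F/- → run D
t=6: L0/L1/L2 = H/FD/- → run H
t=7: L0/L1/L2 = H/FD/- → run H
t=8: L0/L1/L2 = -/FDH/- → run F
t=9: L0/L1/L2 = -/FDH/- → run F
t=10: L0/L1/L2 = -/FDH/- → run F
t=11: L0/L1/L2 = -/FDH/- → run F
t=12: L0/L1/L2 = -/DH/F → run D
t=13: L0/L1/L2 = -/H/F → run H
t=14: L0/L1/L2 = -/H/F → run H
t=15: L0/L1/L2 = -/-/F → run F
t=16: L0/L1/L2 = -/-/F → run F
t=17: (idle)
t=18: (idle)

context switches = 8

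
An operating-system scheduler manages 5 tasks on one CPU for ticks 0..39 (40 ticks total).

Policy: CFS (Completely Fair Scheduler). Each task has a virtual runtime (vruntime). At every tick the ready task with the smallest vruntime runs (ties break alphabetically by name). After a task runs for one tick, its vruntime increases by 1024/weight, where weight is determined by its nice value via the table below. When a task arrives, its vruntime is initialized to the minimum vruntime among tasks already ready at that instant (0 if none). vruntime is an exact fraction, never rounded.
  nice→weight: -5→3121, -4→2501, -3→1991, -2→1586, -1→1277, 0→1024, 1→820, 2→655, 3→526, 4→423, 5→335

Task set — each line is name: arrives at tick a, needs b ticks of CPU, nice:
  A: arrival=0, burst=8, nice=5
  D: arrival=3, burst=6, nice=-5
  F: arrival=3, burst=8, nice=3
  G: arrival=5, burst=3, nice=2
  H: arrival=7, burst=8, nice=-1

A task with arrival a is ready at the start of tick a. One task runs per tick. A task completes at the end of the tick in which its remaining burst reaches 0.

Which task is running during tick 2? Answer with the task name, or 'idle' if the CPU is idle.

running at tick 2 = A

t=0: vr[A=0] → run A
t=1: vr[A=1024/335] → run A
t=2: vr[A=2048/335] → run A
t=3: vr[A=3072/335 D=3072/335 F=3072/335] → run A
t=4: vr[A=4096/335 D=3072/335 F=3072/335] → run D
t=5: vr[A=4096/335 D=9930752/1045535 F=3072/335 G=3072/335] → run F
t=6: vr[A=4096/335 D=9930752/1045535 F=979456/88105 G=3072/335] → run G
t=7: vr[A=4096/335 D=9930752/1045535 F=979456/88105 G=94208/8777 H=9930752/1045535] → run D
t=8: vr[A=4096/335 D=10273792/1045535 F=979456/88105 G=94208/8777 H=9930752/1045535] → run H
t=9: vr[A=4096/335 D=10273792/1045535 F=979456/88105 G=94208/8777 H=13752198144/1335148195] → run D
t=10: vr[A=4096/335 D=10616832/1045535 F=979456/88105 G=94208/8777 H=13752198144/1335148195] → run D
t=11: vr[A=4096/335 D=10959872/1045535 F=979456/88105 G=94208/8777 H=13752198144/1335148195] → run H
t=12: vr[A=4096/335 D=10959872/1045535 F=979456/88105 G=94208/8777 H=14822825984/1335148195] → run D
t=13: vr[A=4096/335 D=11302912/1045535 F=979456/88105 G=94208/8777 H=14822825984/1335148195] → run G
t=14: vr[A=4096/335 D=11302912/1045535 F=979456/88105 G=539648/43885 H=14822825984/1335148195] → run D
t=15: vr[A=4096/335 F=979456/88105 G=539648/43885 H=14822825984/1335148195] → run H
t=16: vr[A=4096/335 F=979456/88105 G=539648/43885 H=15893453824/1335148195] → run F
t=17: vr[A=4096/335 F=1150976/88105 G=539648/43885 H=15893453824/1335148195] → run H
t=18: vr[A=4096/335 F=1150976/88105 G=539648/43885 H=16964081664/1335148195] → run A
t=19: vr[A=1024/67 F=1150976/88105 G=539648/43885 H=16964081664/1335148195] → run G
t=20: vr[A=1024/67 F=1150976/88105 H=16964081664/1335148195] → run H
t=21: vr[A=1024/67 F=1150976/88105 H=18034709504/1335148195] → run F
t=22: vr[A=1024/67 F=1322496/88105 H=18034709504/1335148195] → run H
t=23: vr[A=1024/67 F=1322496/88105 H=19105337344/1335148195] → run H
t=24: vr[A=1024/67 F=1322496/88105 H=20175965184/1335148195] → run F
t=25: vr[A=1024/67 F=1494016/88105 H=20175965184/1335148195] → run H
t=26: vr[A=1024/67 F=1494016/88105] → run A
t=27: vr[A=6144/335 F=1494016/88105] → run F
t=28: vr[A=6144/335 F=1665536/88105] → run A
t=29: vr[A=7168/335 F=1665536/88105] → run F
t=30: vr[A=7168/335 F=1837056/88105] → run F
t=31: vr[A=7168/335 F=2008576/88105] → run A
t=32: vr[F=2008576/88105] → run F
t=33: (idle)
t=34: (idle)
t=35: (idle)
t=36: (idle)
t=37: (idle)
t=38: (idle)
t=39: (idle)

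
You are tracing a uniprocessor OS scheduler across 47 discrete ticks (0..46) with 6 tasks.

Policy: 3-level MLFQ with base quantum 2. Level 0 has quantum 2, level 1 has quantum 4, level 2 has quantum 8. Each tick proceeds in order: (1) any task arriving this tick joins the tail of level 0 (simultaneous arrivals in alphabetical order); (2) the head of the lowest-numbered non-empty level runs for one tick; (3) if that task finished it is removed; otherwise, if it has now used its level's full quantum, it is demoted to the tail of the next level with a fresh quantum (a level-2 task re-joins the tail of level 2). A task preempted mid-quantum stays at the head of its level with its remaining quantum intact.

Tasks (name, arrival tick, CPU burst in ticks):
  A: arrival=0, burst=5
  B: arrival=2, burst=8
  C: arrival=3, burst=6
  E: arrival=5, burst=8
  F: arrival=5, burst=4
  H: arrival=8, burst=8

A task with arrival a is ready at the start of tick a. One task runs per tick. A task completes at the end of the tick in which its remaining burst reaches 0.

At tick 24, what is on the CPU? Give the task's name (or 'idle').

t=0: L0/L1/L2 = A/-/- → run A
t=1: L0/L1/L2 = A/-/- → run A
t=2: L0/L1/L2 = B/A/- → run B
t=3: L0/L1/L2 = BC/A/- → run B
t=4: L0/L1/L2 = C/AB/- → run C
t=5: L0/L1/L2 = CEF/AB/- → run C
t=6: L0/L1/L2 = EF/ABC/- → run E
t=7: L0/L1/L2 = EF/ABC/- → run E
t=8: L0/L1/L2 = FH/ABCE/- → run F
t=9: L0/L1/L2 = FH/ABCE/- → run F
t=10: L0/L1/L2 = H/ABCEF/- → run H
t=11: L0/L1/L2 = H/ABCEF/- → run H
t=12: L0/L1/L2 = -/ABCEFH/- → run A
t=13: L0/L1/L2 = -/ABCEFH/- → run A
t=14: L0/L1/L2 = -/ABCEFH/- → run A
t=15: L0/L1/L2 = -/BCEFH/- → run B
t=16: L0/L1/L2 = -/BCEFH/- → run B
t=17: L0/L1/L2 = -/BCEFH/- → run B
t=18: L0/L1/L2 = -/BCEFH/- → run B
t=19: L0/L1/L2 = -/CEFH/B → run C
t=20: L0/L1/L2 = -/CEFH/B → run C
t=21: L0/L1/L2 = -/CEFH/B → run C
t=22: L0/L1/L2 = -/CEFH/B → run C
t=23: L0/L1/L2 = -/EFH/B → run E
t=24: L0/L1/L2 = -/EFH/B → run E
t=25: L0/L1/L2 = -/EFH/B → run E
t=26: L0/L1/L2 = -/EFH/B → run E
t=27: L0/L1/L2 = -/FH/BE → run F
t=28: L0/L1/L2 = -/FH/BE → run F
t=29: L0/L1/L2 = -/H/BE → run H
t=30: L0/L1/L2 = -/H/BE → run H
t=31: L0/L1/L2 = -/H/BE → run H
t=32: L0/L1/L2 = -/H/BE → run H
t=33: L0/L1/L2 = -/-/BEH → run B
t=34: L0/L1/L2 = -/-/BEH → run B
t=35: L0/L1/L2 = -/-/EH → run E
t=36: L0/L1/L2 = -/-/EH → run E
t=37: L0/L1/L2 = -/-/H → run H
t=38: L0/L1/L2 = -/-/H → run H
t=39: (idle)
t=40: (idle)
t=41: (idle)
t=42: (idle)
t=43: (idle)
t=44: (idle)
t=45: (idle)
t=46: (idle)

running at tick 24 = E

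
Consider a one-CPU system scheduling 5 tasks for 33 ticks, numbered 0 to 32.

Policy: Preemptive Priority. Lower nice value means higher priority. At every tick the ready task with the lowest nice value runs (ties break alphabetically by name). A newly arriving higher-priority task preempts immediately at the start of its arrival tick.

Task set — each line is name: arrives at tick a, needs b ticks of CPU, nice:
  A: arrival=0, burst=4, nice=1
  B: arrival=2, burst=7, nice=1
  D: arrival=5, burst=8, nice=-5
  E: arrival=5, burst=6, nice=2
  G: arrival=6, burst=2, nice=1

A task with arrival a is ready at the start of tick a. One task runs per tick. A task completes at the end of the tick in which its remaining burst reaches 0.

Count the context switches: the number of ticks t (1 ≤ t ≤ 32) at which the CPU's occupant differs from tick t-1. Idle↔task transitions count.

context switches = 6

t=0: ready={A} → run A
t=1: ready={A} → run A
t=2: ready={A,B} → run A
t=3: ready={A,B} → run A
t=4: ready={B} → run B
t=5: ready={B,D,E} → run D
t=6: ready={B,D,E,G} → run D
t=7: ready={B,D,E,G} → run D
t=8: ready={B,D,E,G} → run D
t=9: ready={B,D,E,G} → run D
t=10: ready={B,D,E,G} → run D
t=11: ready={B,D,E,G} → run D
t=12: ready={B,D,E,G} → run D
t=13: ready={B,E,G} → run B
t=14: ready={B,E,G} → run B
t=15: ready={B,E,G} → run B
t=16: ready={B,E,G} → run B
t=17: ready={B,E,G} → run B
t=18: ready={B,E,G} → run B
t=19: ready={E,G} → run G
t=20: ready={E,G} → run G
t=21: ready={E} → run E
t=22: ready={E} → run E
t=23: ready={E} → run E
t=24: ready={E} → run E
t=25: ready={E} → run E
t=26: ready={E} → run E
t=27: (idle)
t=28: (idle)
t=29: (idle)
t=30: (idle)
t=31: (idle)
t=32: (idle)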